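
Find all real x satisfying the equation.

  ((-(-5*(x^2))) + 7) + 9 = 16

Step 1. [((-(-5*(x^2))) + 7) + 9 = 16] 9 comes off first (subtract 9). So sub: (-(-5*(x^2))) + 7 = 7.
Step 2. [(-(-5*(x^2))) + 7 = 7] peel the +7: subtract 7 from each side, so sub: -(-5*(x^2)) = 0.
Step 3. [-(-5*(x^2)) = 0] leading − — multiply by −1. So neg: -5*(x^2) = 0.
Step 4. [-5*(x^2) = 0] LHS = -5·(…); ÷-5 both sides ⇒ div: x^2 = 0.
Step 5. [x^2 = 0] LHS squared, RHS 0 ≥ 0: apply √ (±), so sqrt: x = 0.

Answer: x ∈ {0}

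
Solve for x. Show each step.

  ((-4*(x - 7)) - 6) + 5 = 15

Step 1. [((-4*(x - 7)) - 6) + 5 = 15] the outer +5 inverts by subtracting 5. So sub: (-4*(x - 7)) - 6 = 10.
Step 2. [(-4*(x - 7)) - 6 = 10] 6 comes off first (add 6). So sub: -4*(x - 7) = 16.
Step 3. [-4*(x - 7) = 16] divide by the outer -4 ⇒ div: x - 7 = -4.
Step 4. [x - 7 = -4] -7 is outermost — add 7 both sides ⇒ sub: x = 3.

Answer: x ∈ {3}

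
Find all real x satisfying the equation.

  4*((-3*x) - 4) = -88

Step 1. [4*((-3*x) - 4) = -88] divide by the outer 4. So div: (-3*x) - 4 = -22.
Step 2. [(-3*x) - 4 = -22] the outer -4 inverts by adding 4, so sub: -3*x = -18.
Step 3. [-3*x = -18] leading coefficient -3: divide by -3. So div: x = 6.

Answer: x ∈ {6}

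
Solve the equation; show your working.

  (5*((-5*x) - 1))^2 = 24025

Step 1. [(5*((-5*x) - 1))^2 = 24025] LHS squared, RHS 24025 ≥ 0: apply √ (±), so sqrt: 5*((-5*x) - 1) = 155 or -155.
Step 2. [5*((-5*x) - 1) = 155 or -155] leading coefficient 5: divide by 5, so div: (-5*x) - 1 = 31 or -31.
Step 3. [(-5*x) - 1 = 31 or -31] the outer -1 inverts by adding 1, so sub: -5*x = 32 or -30.
Step 4. [-5*x = 32 or -30] -5·(inner) — divide through by -5. So div: x = -32/5 or 6.

Answer: x ∈ {-32/5, 6}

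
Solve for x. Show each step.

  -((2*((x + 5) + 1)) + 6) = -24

Step 1. [-((2*((x + 5) + 1)) + 6) = -24] leading − — multiply by −1. So neg: (2*((x + 5) + 1)) + 6 = 24.
Step 2. [(2*((x + 5) + 1)) + 6 = 24] common factor 2 (LHS and 24) — divide through ⇒ factor: ((x + 5) + 1) + 3 = 12.
Step 3. [((x + 5) + 1) + 3 = 12] +3 is outermost — subtract 3 both sides. So sub: (x + 5) + 1 = 9.
Step 4. [(x + 5) + 1 = 9] +1 is outermost — subtract 1 both sides. So sub: x + 5 = 8.
Step 5. [x + 5 = 8] 5 comes off first (subtract 5) ⇒ sub: x = 3.

Answer: x ∈ {3}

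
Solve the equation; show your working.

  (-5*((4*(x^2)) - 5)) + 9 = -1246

Step 1. [(-5*((4*(x^2)) - 5)) + 9 = -1246] the outer +9 inverts by subtracting 9. So sub: -5*((4*(x^2)) - 5) = -1255.
Step 2. [-5*((4*(x^2)) - 5) = -1255] LHS = -5·(…); ÷-5 both sides, so div: (4*(x^2)) - 5 = 251.
Step 3. [(4*(x^2)) - 5 = 251] add 5: x sits inside (… - 5), so sub: 4*(x^2) = 256.
Step 4. [4*(x^2) = 256] 4 out front; divide by 4. So div: x^2 = 64.
Step 5. [x^2 = 64] 64 ≥ 0, LHS is (·)² — take ±√, so sqrt: x = 8 or -8.

Answer: x ∈ {-8, 8}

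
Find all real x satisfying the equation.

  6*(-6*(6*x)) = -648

Step 1. [6*(-6*(6*x)) = -648] divide by the outer 6 ⇒ div: -6*(6*x) = -108.
Step 2. [-6*(6*x) = -108] leading coefficient -6: divide by -6, so div: 6*x = 18.
Step 3. [6*x = 18] 6 out front; divide by 6, so div: x = 3.

Answer: x ∈ {3}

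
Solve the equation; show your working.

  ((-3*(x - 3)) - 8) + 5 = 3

Step 1. [((-3*(x - 3)) - 8) + 5 = 3] the outer +5 inverts by subtracting 5, so sub: (-3*(x - 3)) - 8 = -2.
Step 2. [(-3*(x - 3)) - 8 = -2] the outer -8 inverts by adding 8. So sub: -3*(x - 3) = 6.
Step 3. [-3*(x - 3) = 6] LHS = -3·(…); ÷-3 both sides. So div: x - 3 = -2.
Step 4. [x - 3 = -2] the outer -3 inverts by adding 3 ⇒ sub: x = 1.

Answer: x ∈ {1}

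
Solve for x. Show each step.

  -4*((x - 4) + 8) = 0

Step 1. [-4*((x - 4) + 8) = 0] -4·(inner) — divide through by -4, so div: (x - 4) + 8 = 0.
Step 2. [(x - 4) + 8 = 0] +8 is outermost — subtract 8 both sides. So sub: x - 4 = -8.
Step 3. [x - 4 = -8] add 4: x sits inside (… - 4). So sub: x = -4.

Answer: x ∈ {-4}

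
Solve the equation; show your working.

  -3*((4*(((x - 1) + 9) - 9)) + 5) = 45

Step 1. [-3*((4*(((x - 1) + 9) - 9)) + 5) = 45] -3·(inner) — divide through by -3. So div: (4*(((x - 1) + 9) - 9)) + 5 = -15.
Step 2. [(4*(((x - 1) + 9) - 9)) + 5 = -15] peel the +5: subtract 5 from each side. So sub: 4*(((x - 1) + 9) - 9) = -20.
Step 3. [4*(((x - 1) + 9) - 9) = -20] LHS = 4·(…); ÷4 both sides, so div: ((x - 1) + 9) - 9 = -5.
Step 4. [((x - 1) + 9) - 9 = -5] -9 is outermost — add 9 both sides, so sub: (x - 1) + 9 = 4.
Step 5. [(x - 1) + 9 = 4] 9 comes off first (subtract 9). So sub: x - 1 = -5.
Step 6. [x - 1 = -5] 1 comes off first (add 1). So sub: x = -4.

Answer: x ∈ {-4}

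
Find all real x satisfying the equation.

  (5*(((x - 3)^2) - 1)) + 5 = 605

Step 1. [(5*(((x - 3)^2) - 1)) + 5 = 605] 5 divides every term; factor it out. So factor: (((x - 3)^2) - 1) + 1 = 121.
Step 2. [(((x - 3)^2) - 1) + 1 = 121] the outer +1 inverts by subtracting 1. So sub: ((x - 3)^2) - 1 = 120.
Step 3. [((x - 3)^2) - 1 = 120] 1 comes off first (add 1), so sub: (x - 3)^2 = 121.
Step 4. [(x - 3)^2 = 121] 121 ≥ 0, LHS is (·)² — take ±√. So sqrt: x - 3 = 11 or -11.
Step 5. [x - 3 = 11 or -11] 3 comes off first (add 3) ⇒ sub: x = 14 or -8.

Answer: x ∈ {-8, 14}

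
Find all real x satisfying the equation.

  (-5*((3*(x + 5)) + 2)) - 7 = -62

Step 1. [(-5*((3*(x + 5)) + 2)) - 7 = -62] add 7: x sits inside (… - 7) ⇒ sub: -5*((3*(x + 5)) + 2) = -55.
Step 2. [-5*((3*(x + 5)) + 2) = -55] -5·(inner) — divide through by -5 ⇒ div: (3*(x + 5)) + 2 = 11.
Step 3. [(3*(x + 5)) + 2 = 11] +2 is outermost — subtract 2 both sides, so sub: 3*(x + 5) = 9.
Step 4. [3*(x + 5) = 9] 3·(inner) — divide through by 3 ⇒ div: x + 5 = 3.
Step 5. [x + 5 = 3] subtract 5: x sits inside (… + 5). So sub: x = -2.

Answer: x ∈ {-2}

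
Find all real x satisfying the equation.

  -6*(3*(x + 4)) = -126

Step 1. [-6*(3*(x + 4)) = -126] leading coefficient -6: divide by -6. So div: 3*(x + 4) = 21.
Step 2. [3*(x + 4) = 21] 3·(inner) — divide through by 3, so div: x + 4 = 7.
Step 3. [x + 4 = 7] subtract 4: x sits inside (… + 4) ⇒ sub: x = 3.

Answer: x ∈ {3}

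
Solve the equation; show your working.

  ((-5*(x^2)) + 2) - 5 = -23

Step 1. [((-5*(x^2)) + 2) - 5 = -23] the outer -5 inverts by adding 5, so sub: (-5*(x^2)) + 2 = -18.
Step 2. [(-5*(x^2)) + 2 = -18] subtract 2: x sits inside (… + 2). So sub: -5*(x^2) = -20.
Step 3. [-5*(x^2) = -20] -5·(inner) — divide through by -5. So div: x^2 = 4.
Step 4. [x^2 = 4] √ both sides: 4 ≥ 0 gives two branches, so sqrt: x = 2 or -2.

Answer: x ∈ {-2, 2}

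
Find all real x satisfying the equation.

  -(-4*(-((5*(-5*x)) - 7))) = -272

Step 1. [-(-4*(-((5*(-5*x)) - 7))) = -272] leading − — multiply by −1. So neg: -4*(-((5*(-5*x)) - 7)) = 272.
Step 2. [-4*(-((5*(-5*x)) - 7)) = 272] leading coefficient -4: divide by -4, so div: -((5*(-5*x)) - 7) = -68.
Step 3. [-((5*(-5*x)) - 7) = -68] LHS negated; negate both sides, so neg: (5*(-5*x)) - 7 = 68.
Step 4. [(5*(-5*x)) - 7 = 68] peel the -7: add 7 from each side ⇒ sub: 5*(-5*x) = 75.
Step 5. [5*(-5*x) = 75] divide by the outer 5. So div: -5*x = 15.
Step 6. [-5*x = 15] leading coefficient -5: divide by -5 ⇒ div: x = -3.

Answer: x ∈ {-3}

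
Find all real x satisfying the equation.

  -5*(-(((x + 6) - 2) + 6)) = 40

Step 1. [-5*(-(((x + 6) - 2) + 6)) = 40] LHS = -5·(…); ÷-5 both sides. So div: -(((x + 6) - 2) + 6) = -8.
Step 2. [-(((x + 6) - 2) + 6) = -8] flip signs both sides. So neg: ((x + 6) - 2) + 6 = 8.
Step 3. [((x + 6) - 2) + 6 = 8] 6 comes off first (subtract 6), so sub: (x + 6) - 2 = 2.
Step 4. [(x + 6) - 2 = 2] 2 comes off first (add 2), so sub: x + 6 = 4.
Step 5. [x + 6 = 4] subtract 6: x sits inside (… + 6), so sub: x = -2.

Answer: x ∈ {-2}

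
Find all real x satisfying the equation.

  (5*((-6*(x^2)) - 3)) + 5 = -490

Step 1. [(5*((-6*(x^2)) - 3)) + 5 = -490] 5 divides every term; factor it out ⇒ factor: ((-6*(x^2)) - 3) + 1 = -98.
Step 2. [((-6*(x^2)) - 3) + 1 = -98] 1 comes off first (subtract 1), so sub: (-6*(x^2)) - 3 = -99.
Step 3. [(-6*(x^2)) - 3 = -99] the outer -3 inverts by adding 3, so sub: -6*(x^2) = -96.
Step 4. [-6*(x^2) = -96] -6 out front; divide by -6 ⇒ div: x^2 = 16.
Step 5. [x^2 = 16] √ both sides: 16 ≥ 0 gives two branches. So sqrt: x = 4 or -4.

Answer: x ∈ {-4, 4}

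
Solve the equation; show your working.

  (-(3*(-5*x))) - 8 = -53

Step 1. [(-(3*(-5*x))) - 8 = -53] peel the -8: add 8 from each side. So sub: -(3*(-5*x)) = -45.
Step 2. [-(3*(-5*x)) = -45] flip signs both sides ⇒ neg: 3*(-5*x) = 45.
Step 3. [3*(-5*x) = 45] 3·(inner) — divide through by 3 ⇒ div: -5*x = 15.
Step 4. [-5*x = 15] leading coefficient -5: divide by -5. So div: x = -3.

Answer: x ∈ {-3}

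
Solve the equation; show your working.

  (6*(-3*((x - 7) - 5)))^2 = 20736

Step 1. [(6*(-3*((x - 7) - 5)))^2 = 20736] 20736 ≥ 0, LHS is (·)² — take ±√, so sqrt: 6*(-3*((x - 7) - 5)) = 144 or -144.
Step 2. [6*(-3*((x - 7) - 5)) = 144 or -144] divide by the outer 6. So div: -3*((x - 7) - 5) = 24 or -24.
Step 3. [-3*((x - 7) - 5) = 24 or -24] LHS = -3·(…); ÷-3 both sides, so div: (x - 7) - 5 = -8 or 8.
Step 4. [(x - 7) - 5 = -8 or 8] the outer -5 inverts by adding 5, so sub: x - 7 = -3 or 13.
Step 5. [x - 7 = -3 or 13] the outer -7 inverts by adding 7 ⇒ sub: x = 4 or 20.

Answer: x ∈ {4, 20}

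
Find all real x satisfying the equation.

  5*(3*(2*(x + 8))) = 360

Step 1. [5*(3*(2*(x + 8))) = 360] leading coefficient 5: divide by 5, so div: 3*(2*(x + 8)) = 72.
Step 2. [3*(2*(x + 8)) = 72] 3 out front; divide by 3 ⇒ div: 2*(x + 8) = 24.
Step 3. [2*(x + 8) = 24] 2 out front; divide by 2 ⇒ div: x + 8 = 12.
Step 4. [x + 8 = 12] 8 comes off first (subtract 8). So sub: x = 4.

Answer: x ∈ {4}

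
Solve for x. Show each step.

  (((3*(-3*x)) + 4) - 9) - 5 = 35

Step 1. [(((3*(-3*x)) + 4) - 9) - 5 = 35] peel the -5: add 5 from each side ⇒ sub: ((3*(-3*x)) + 4) - 9 = 40.
Step 2. [((3*(-3*x)) + 4) - 9 = 40] add 9: x sits inside (… - 9) ⇒ sub: (3*(-3*x)) + 4 = 49.
Step 3. [(3*(-3*x)) + 4 = 49] 4 comes off first (subtract 4) ⇒ sub: 3*(-3*x) = 45.
Step 4. [3*(-3*x) = 45] 3 out front; divide by 3. So div: -3*x = 15.
Step 5. [-3*x = 15] divide by the outer -3, so div: x = -5.

Answer: x ∈ {-5}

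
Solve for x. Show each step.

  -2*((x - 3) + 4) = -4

Step 1. [-2*((x - 3) + 4) = -4] LHS = -2·(…); ÷-2 both sides, so div: (x - 3) + 4 = 2.
Step 2. [(x - 3) + 4 = 2] +4 is outermost — subtract 4 both sides. So sub: x - 3 = -2.
Step 3. [x - 3 = -2] the outer -3 inverts by adding 3, so sub: x = 1.

Answer: x ∈ {1}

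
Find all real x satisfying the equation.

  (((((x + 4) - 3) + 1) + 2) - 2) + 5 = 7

Step 1. [(((((x + 4) - 3) + 1) + 2) - 2) + 5 = 7] peel the +5: subtract 5 from each side. So sub: ((((x + 4) - 3) + 1) + 2) - 2 = 2.
Step 2. [((((x + 4) - 3) + 1) + 2) - 2 = 2] -2 is outermost — add 2 both sides. So sub: (((x + 4) - 3) + 1) + 2 = 4.
Step 3. [(((x + 4) - 3) + 1) + 2 = 4] the outer +2 inverts by subtracting 2, so sub: ((x + 4) - 3) + 1 = 2.
Step 4. [((x + 4) - 3) + 1 = 2] subtract 1: x sits inside (… + 1). So sub: (x + 4) - 3 = 1.
Step 5. [(x + 4) - 3 = 1] the outer -3 inverts by adding 3. So sub: x + 4 = 4.
Step 6. [x + 4 = 4] 4 comes off first (subtract 4), so sub: x = 0.

Answer: x ∈ {0}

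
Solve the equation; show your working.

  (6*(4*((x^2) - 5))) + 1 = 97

Step 1. [(6*(4*((x^2) - 5))) + 1 = 97] the outer +1 inverts by subtracting 1, so sub: 6*(4*((x^2) - 5)) = 96.
Step 2. [6*(4*((x^2) - 5)) = 96] 6·(inner) — divide through by 6 ⇒ div: 4*((x^2) - 5) = 16.
Step 3. [4*((x^2) - 5) = 16] leading coefficient 4: divide by 4, so div: (x^2) - 5 = 4.
Step 4. [(x^2) - 5 = 4] 5 comes off first (add 5) ⇒ sub: x^2 = 9.
Step 5. [x^2 = 9] LHS squared, RHS 9 ≥ 0: apply √ (±), so sqrt: x = 3 or -3.

Answer: x ∈ {-3, 3}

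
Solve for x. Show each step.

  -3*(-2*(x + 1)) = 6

Step 1. [-3*(-2*(x + 1)) = 6] -3 out front; divide by -3 ⇒ div: -2*(x + 1) = -2.
Step 2. [-2*(x + 1) = -2] LHS = -2·(…); ÷-2 both sides ⇒ div: x + 1 = 1.
Step 3. [x + 1 = 1] 1 comes off first (subtract 1), so sub: x = 0.

Answer: x ∈ {0}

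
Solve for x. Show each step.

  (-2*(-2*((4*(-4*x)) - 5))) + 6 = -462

Step 1. [(-2*(-2*((4*(-4*x)) - 5))) + 6 = -462] common factor -2 (LHS and -462) — divide through ⇒ factor: (-2*((4*(-4*x)) - 5)) - 3 = 231.
Step 2. [(-2*((4*(-4*x)) - 5)) - 3 = 231] the outer -3 inverts by adding 3. So sub: -2*((4*(-4*x)) - 5) = 234.
Step 3. [-2*((4*(-4*x)) - 5) = 234] divide by the outer -2, so div: (4*(-4*x)) - 5 = -117.
Step 4. [(4*(-4*x)) - 5 = -117] peel the -5: add 5 from each side ⇒ sub: 4*(-4*x) = -112.
Step 5. [4*(-4*x) = -112] leading coefficient 4: divide by 4 ⇒ div: -4*x = -28.
Step 6. [-4*x = -28] -4·(inner) — divide through by -4, so div: x = 7.

Answer: x ∈ {7}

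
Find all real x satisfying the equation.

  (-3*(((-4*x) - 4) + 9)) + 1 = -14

Step 1. [(-3*(((-4*x) - 4) + 9)) + 1 = -14] 1 comes off first (subtract 1), so sub: -3*(((-4*x) - 4) + 9) = -15.
Step 2. [-3*(((-4*x) - 4) + 9) = -15] divide by the outer -3. So div: ((-4*x) - 4) + 9 = 5.
Step 3. [((-4*x) - 4) + 9 = 5] 9 comes off first (subtract 9), so sub: (-4*x) - 4 = -4.
Step 4. [(-4*x) - 4 = -4] -4 | LHS and -4 | -4: pull -4 out, so factor: x + 1 = 1.
Step 5. [x + 1 = 1] 1 comes off first (subtract 1). So sub: x = 0.

Answer: x ∈ {0}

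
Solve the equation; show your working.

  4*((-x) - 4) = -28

Step 1. [4*((-x) - 4) = -28] LHS = 4·(…); ÷4 both sides. So div: (-x) - 4 = -7.
Step 2. [(-x) - 4 = -7] peel the -4: add 4 from each side. So sub: -x = -3.
Step 3. [-x = -3] leading − — multiply by −1 ⇒ neg: x = 3.

Answer: x ∈ {3}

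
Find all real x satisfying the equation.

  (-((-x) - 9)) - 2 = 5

Step 1. [(-((-x) - 9)) - 2 = 5] the outer -2 inverts by adding 2. So sub: -((-x) - 9) = 7.
Step 2. [-((-x) - 9) = 7] flip signs both sides. So neg: (-x) - 9 = -7.
Step 3. [(-x) - 9 = -7] -9 is outermost — add 9 both sides, so sub: -x = 2.
Step 4. [-x = 2] LHS negated; negate both sides. So neg: x = -2.

Answer: x ∈ {-2}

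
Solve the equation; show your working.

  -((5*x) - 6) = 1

Step 1. [-((5*x) - 6) = 1] leading − — multiply by −1 ⇒ neg: (5*x) - 6 = -1.
Step 2. [(5*x) - 6 = -1] 6 comes off first (add 6). So sub: 5*x = 5.
Step 3. [5*x = 5] divide by the outer 5. So div: x = 1.

Answer: x ∈ {1}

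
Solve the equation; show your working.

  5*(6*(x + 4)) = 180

Step 1. [5*(6*(x + 4)) = 180] leading coefficient 5: divide by 5, so div: 6*(x + 4) = 36.
Step 2. [6*(x + 4) = 36] divide by the outer 6. So div: x + 4 = 6.
Step 3. [x + 4 = 6] 4 comes off first (subtract 4). So sub: x = 2.

Answer: x ∈ {2}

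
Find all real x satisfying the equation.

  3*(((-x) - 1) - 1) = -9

Step 1. [3*(((-x) - 1) - 1) = -9] divide by the outer 3, so div: ((-x) - 1) - 1 = -3.
Step 2. [((-x) - 1) - 1 = -3] the outer -1 inverts by adding 1. So sub: (-x) - 1 = -2.
Step 3. [(-x) - 1 = -2] 1 comes off first (add 1) ⇒ sub: -x = -1.
Step 4. [-x = -1] flip signs both sides ⇒ neg: x = 1.

Answer: x ∈ {1}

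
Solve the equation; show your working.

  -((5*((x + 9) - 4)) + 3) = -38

Step 1. [-((5*((x + 9) - 4)) + 3) = -38] flip signs both sides ⇒ neg: (5*((x + 9) - 4)) + 3 = 38.
Step 2. [(5*((x + 9) - 4)) + 3 = 38] peel the +3: subtract 3 from each side. So sub: 5*((x + 9) - 4) = 35.
Step 3. [5*((x + 9) - 4) = 35] leading coefficient 5: divide by 5 ⇒ div: (x + 9) - 4 = 7.
Step 4. [(x + 9) - 4 = 7] 4 comes off first (add 4). So sub: x + 9 = 11.
Step 5. [x + 9 = 11] peel the +9: subtract 9 from each side ⇒ sub: x = 2.

Answer: x ∈ {2}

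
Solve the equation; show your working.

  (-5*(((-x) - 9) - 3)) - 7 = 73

Step 1. [(-5*(((-x) - 9) - 3)) - 7 = 73] add 7: x sits inside (… - 7). So sub: -5*(((-x) - 9) - 3) = 80.
Step 2. [-5*(((-x) - 9) - 3) = 80] -5·(inner) — divide through by -5 ⇒ div: ((-x) - 9) - 3 = -16.
Step 3. [((-x) - 9) - 3 = -16] -3 is outermost — add 3 both sides, so sub: (-x) - 9 = -13.
Step 4. [(-x) - 9 = -13] peel the -9: add 9 from each side ⇒ sub: -x = -4.
Step 5. [-x = -4] flip signs both sides, so neg: x = 4.

Answer: x ∈ {4}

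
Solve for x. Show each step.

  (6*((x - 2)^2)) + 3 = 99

Step 1. [(6*((x - 2)^2)) + 3 = 99] subtract 3: x sits inside (… + 3), so sub: 6*((x - 2)^2) = 96.
Step 2. [6*((x - 2)^2) = 96] divide by the outer 6, so div: (x - 2)^2 = 16.
Step 3. [(x - 2)^2 = 16] LHS squared, RHS 16 ≥ 0: apply √ (±), so sqrt: x - 2 = 4 or -4.
Step 4. [x - 2 = 4 or -4] add 2: x sits inside (… - 2) ⇒ sub: x = 6 or -2.

Answer: x ∈ {-2, 6}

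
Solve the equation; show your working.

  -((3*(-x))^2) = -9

Step 1. [-((3*(-x))^2) = -9] flip signs both sides, so neg: (3*(-x))^2 = 9.
Step 2. [(3*(-x))^2 = 9] 9 ≥ 0, LHS is (·)² — take ±√ ⇒ sqrt: 3*(-x) = 3 or -3.
Step 3. [3*(-x) = 3 or -3] leading coefficient 3: divide by 3. So div: -x = 1 or -1.
Step 4. [-x = 1 or -1] flip signs both sides ⇒ neg: x = -1 or 1.

Answer: x ∈ {-1, 1}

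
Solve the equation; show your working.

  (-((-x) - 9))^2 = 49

Step 1. [(-((-x) - 9))^2 = 49] 49 ≥ 0, LHS is (·)² — take ±√. So sqrt: -((-x) - 9) = 7 or -7.
Step 2. [-((-x) - 9) = 7 or -7] LHS negated; negate both sides, so neg: (-x) - 9 = -7 or 7.
Step 3. [(-x) - 9 = -7 or 7] peel the -9: add 9 from each side ⇒ sub: -x = 2 or 16.
Step 4. [-x = 2 or 16] leading − — multiply by −1. So neg: x = -2 or -16.

Answer: x ∈ {-16, -2}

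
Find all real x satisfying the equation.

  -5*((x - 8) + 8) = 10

Step 1. [-5*((x - 8) + 8) = 10] -5 out front; divide by -5, so div: (x - 8) + 8 = -2.
Step 2. [(x - 8) + 8 = -2] peel the +8: subtract 8 from each side. So sub: x - 8 = -10.
Step 3. [x - 8 = -10] -8 is outermost — add 8 both sides ⇒ sub: x = -2.

Answer: x ∈ {-2}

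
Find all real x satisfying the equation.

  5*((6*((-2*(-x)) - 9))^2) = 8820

Step 1. [5*((6*((-2*(-x)) - 9))^2) = 8820] 5 out front; divide by 5, so div: (6*((-2*(-x)) - 9))^2 = 1764.
Step 2. [(6*((-2*(-x)) - 9))^2 = 1764] LHS squared, RHS 1764 ≥ 0: apply √ (±). So sqrt: 6*((-2*(-x)) - 9) = 42 or -42.
Step 3. [6*((-2*(-x)) - 9) = 42 or -42] 6 out front; divide by 6. So div: (-2*(-x)) - 9 = 7 or -7.
Step 4. [(-2*(-x)) - 9 = 7 or -7] peel the -9: add 9 from each side, so sub: -2*(-x) = 16 or 2.
Step 5. [-2*(-x) = 16 or 2] -2 out front; divide by -2, so div: -x = -8 or -1.
Step 6. [-x = -8 or -1] flip signs both sides, so neg: x = 8 or 1.

Answer: x ∈ {1, 8}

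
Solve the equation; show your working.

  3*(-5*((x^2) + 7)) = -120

Step 1. [3*(-5*((x^2) + 7)) = -120] 3·(inner) — divide through by 3. So div: -5*((x^2) + 7) = -40.
Step 2. [-5*((x^2) + 7) = -40] -5 out front; divide by -5. So div: (x^2) + 7 = 8.
Step 3. [(x^2) + 7 = 8] +7 is outermost — subtract 7 both sides. So sub: x^2 = 1.
Step 4. [x^2 = 1] √ both sides: 1 ≥ 0 gives two branches. So sqrt: x = 1 or -1.

Answer: x ∈ {-1, 1}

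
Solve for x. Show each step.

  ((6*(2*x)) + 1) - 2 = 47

Step 1. [((6*(2*x)) + 1) - 2 = 47] -2 is outermost — add 2 both sides. So sub: (6*(2*x)) + 1 = 49.
Step 2. [(6*(2*x)) + 1 = 49] +1 is outermost — subtract 1 both sides ⇒ sub: 6*(2*x) = 48.
Step 3. [6*(2*x) = 48] LHS = 6·(…); ÷6 both sides. So div: 2*x = 8.
Step 4. [2*x = 8] LHS = 2·(…); ÷2 both sides, so div: x = 4.

Answer: x ∈ {4}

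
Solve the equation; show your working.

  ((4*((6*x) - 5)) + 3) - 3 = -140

Step 1. [((4*((6*x) - 5)) + 3) - 3 = -140] -3 is outermost — add 3 both sides, so sub: (4*((6*x) - 5)) + 3 = -137.
Step 2. [(4*((6*x) - 5)) + 3 = -137] subtract 3: x sits inside (… + 3) ⇒ sub: 4*((6*x) - 5) = -140.
Step 3. [4*((6*x) - 5) = -140] divide by the outer 4, so div: (6*x) - 5 = -35.
Step 4. [(6*x) - 5 = -35] -5 is outermost — add 5 both sides. So sub: 6*x = -30.
Step 5. [6*x = -30] 6·(inner) — divide through by 6 ⇒ div: x = -5.

Answer: x ∈ {-5}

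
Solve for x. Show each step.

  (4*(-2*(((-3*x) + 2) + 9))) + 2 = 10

Step 1. [(4*(-2*(((-3*x) + 2) + 9))) + 2 = 10] +2 is outermost — subtract 2 both sides, so sub: 4*(-2*(((-3*x) + 2) + 9)) = 8.
Step 2. [4*(-2*(((-3*x) + 2) + 9)) = 8] LHS = 4·(…); ÷4 both sides, so div: -2*(((-3*x) + 2) + 9) = 2.
Step 3. [-2*(((-3*x) + 2) + 9) = 2] -2·(inner) — divide through by -2, so div: ((-3*x) + 2) + 9 = -1.
Step 4. [((-3*x) + 2) + 9 = -1] subtract 9: x sits inside (… + 9). So sub: (-3*x) + 2 = -10.
Step 5. [(-3*x) + 2 = -10] peel the +2: subtract 2 from each side. So sub: -3*x = -12.
Step 6. [-3*x = -12] -3·(inner) — divide through by -3, so div: x = 4.

Answer: x ∈ {4}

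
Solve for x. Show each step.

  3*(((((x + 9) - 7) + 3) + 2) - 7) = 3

Step 1. [3*(((((x + 9) - 7) + 3) + 2) - 7) = 3] 3·(inner) — divide through by 3. So div: ((((x + 9) - 7) + 3) + 2) - 7 = 1.
Step 2. [((((x + 9) - 7) + 3) + 2) - 7 = 1] -7 is outermost — add 7 both sides ⇒ sub: (((x + 9) - 7) + 3) + 2 = 8.
Step 3. [(((x + 9) - 7) + 3) + 2 = 8] +2 is outermost — subtract 2 both sides ⇒ sub: ((x + 9) - 7) + 3 = 6.
Step 4. [((x + 9) - 7) + 3 = 6] +3 is outermost — subtract 3 both sides. So sub: (x + 9) - 7 = 3.
Step 5. [(x + 9) - 7 = 3] peel the -7: add 7 from each side ⇒ sub: x + 9 = 10.
Step 6. [x + 9 = 10] the outer +9 inverts by subtracting 9 ⇒ sub: x = 1.

Answer: x ∈ {1}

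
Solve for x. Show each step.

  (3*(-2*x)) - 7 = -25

Step 1. [(3*(-2*x)) - 7 = -25] 7 comes off first (add 7), so sub: 3*(-2*x) = -18.
Step 2. [3*(-2*x) = -18] 3 out front; divide by 3. So div: -2*x = -6.
Step 3. [-2*x = -6] -2 out front; divide by -2 ⇒ div: x = 3.

Answer: x ∈ {3}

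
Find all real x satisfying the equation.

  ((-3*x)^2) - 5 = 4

Step 1. [((-3*x)^2) - 5 = 4] the outer -5 inverts by adding 5. So sub: (-3*x)^2 = 9.
Step 2. [(-3*x)^2 = 9] 9 ≥ 0, LHS is (·)² — take ±√, so sqrt: -3*x = 3 or -3.
Step 3. [-3*x = 3 or -3] -3·(inner) — divide through by -3 ⇒ div: x = -1 or 1.

Answer: x ∈ {-1, 1}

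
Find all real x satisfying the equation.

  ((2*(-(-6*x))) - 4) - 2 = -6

Step 1. [((2*(-(-6*x))) - 4) - 2 = -6] the outer -2 inverts by adding 2 ⇒ sub: (2*(-(-6*x))) - 4 = -4.
Step 2. [(2*(-(-6*x))) - 4 = -4] 2 divides every term; factor it out, so factor: (-(-6*x)) - 2 = -2.
Step 3. [(-(-6*x)) - 2 = -2] -2 is outermost — add 2 both sides ⇒ sub: -(-6*x) = 0.
Step 4. [-(-6*x) = 0] leading − — multiply by −1 ⇒ neg: -6*x = 0.
Step 5. [-6*x = 0] divide by the outer -6, so div: x = 0.

Answer: x ∈ {0}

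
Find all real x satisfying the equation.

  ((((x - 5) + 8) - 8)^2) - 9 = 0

Step 1. [((((x - 5) + 8) - 8)^2) - 9 = 0] the outer -9 inverts by adding 9, so sub: (((x - 5) + 8) - 8)^2 = 9.
Step 2. [(((x - 5) + 8) - 8)^2 = 9] √ both sides: 9 ≥ 0 gives two branches ⇒ sqrt: ((x - 5) + 8) - 8 = 3 or -3.
Step 3. [((x - 5) + 8) - 8 = 3 or -3] -8 is outermost — add 8 both sides ⇒ sub: (x - 5) + 8 = 11 or 5.
Step 4. [(x - 5) + 8 = 11 or 5] 8 comes off first (subtract 8) ⇒ sub: x - 5 = 3 or -3.
Step 5. [x - 5 = 3 or -3] add 5: x sits inside (… - 5) ⇒ sub: x = 8 or 2.

Answer: x ∈ {2, 8}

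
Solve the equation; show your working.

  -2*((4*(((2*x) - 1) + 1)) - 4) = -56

Step 1. [-2*((4*(((2*x) - 1) + 1)) - 4) = -56] -2 out front; divide by -2. So div: (4*(((2*x) - 1) + 1)) - 4 = 28.
Step 2. [(4*(((2*x) - 1) + 1)) - 4 = 28] -4 is outermost — add 4 both sides ⇒ sub: 4*(((2*x) - 1) + 1) = 32.
Step 3. [4*(((2*x) - 1) + 1) = 32] 4·(inner) — divide through by 4, so div: ((2*x) - 1) + 1 = 8.
Step 4. [((2*x) - 1) + 1 = 8] +1 is outermost — subtract 1 both sides ⇒ sub: (2*x) - 1 = 7.
Step 5. [(2*x) - 1 = 7] peel the -1: add 1 from each side. So sub: 2*x = 8.
Step 6. [2*x = 8] LHS = 2·(…); ÷2 both sides, so div: x = 4.

Answer: x ∈ {4}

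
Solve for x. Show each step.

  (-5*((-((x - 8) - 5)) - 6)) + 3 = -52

Step 1. [(-5*((-((x - 8) - 5)) - 6)) + 3 = -52] subtract 3: x sits inside (… + 3) ⇒ sub: -5*((-((x - 8) - 5)) - 6) = -55.
Step 2. [-5*((-((x - 8) - 5)) - 6) = -55] LHS = -5·(…); ÷-5 both sides. So div: (-((x - 8) - 5)) - 6 = 11.
Step 3. [(-((x - 8) - 5)) - 6 = 11] 6 comes off first (add 6) ⇒ sub: -((x - 8) - 5) = 17.
Step 4. [-((x - 8) - 5) = 17] flip signs both sides, so neg: (x - 8) - 5 = -17.
Step 5. [(x - 8) - 5 = -17] -5 is outermost — add 5 both sides ⇒ sub: x - 8 = -12.
Step 6. [x - 8 = -12] -8 is outermost — add 8 both sides. So sub: x = -4.

Answer: x ∈ {-4}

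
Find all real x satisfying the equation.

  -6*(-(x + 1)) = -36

Step 1. [-6*(-(x + 1)) = -36] leading coefficient -6: divide by -6 ⇒ div: -(x + 1) = 6.
Step 2. [-(x + 1) = 6] flip signs both sides, so neg: x + 1 = -6.
Step 3. [x + 1 = -6] peel the +1: subtract 1 from each side. So sub: x = -7.

Answer: x ∈ {-7}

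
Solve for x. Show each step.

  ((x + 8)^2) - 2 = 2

Step 1. [((x + 8)^2) - 2 = 2] -2 is outermost — add 2 both sides, so sub: (x + 8)^2 = 4.
Step 2. [(x + 8)^2 = 4] LHS squared, RHS 4 ≥ 0: apply √ (±) ⇒ sqrt: x + 8 = 2 or -2.
Step 3. [x + 8 = 2 or -2] peel the +8: subtract 8 from each side ⇒ sub: x = -6 or -10.

Answer: x ∈ {-10, -6}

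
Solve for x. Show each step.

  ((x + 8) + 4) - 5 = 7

Step 1. [((x + 8) + 4) - 5 = 7] -5 is outermost — add 5 both sides. So sub: (x + 8) + 4 = 12.
Step 2. [(x + 8) + 4 = 12] +4 is outermost — subtract 4 both sides ⇒ sub: x + 8 = 8.
Step 3. [x + 8 = 8] the outer +8 inverts by subtracting 8. So sub: x = 0.

Answer: x ∈ {0}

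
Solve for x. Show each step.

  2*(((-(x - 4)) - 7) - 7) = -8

Step 1. [2*(((-(x - 4)) - 7) - 7) = -8] divide by the outer 2 ⇒ div: ((-(x - 4)) - 7) - 7 = -4.
Step 2. [((-(x - 4)) - 7) - 7 = -4] the outer -7 inverts by adding 7 ⇒ sub: (-(x - 4)) - 7 = 3.
Step 3. [(-(x - 4)) - 7 = 3] 7 comes off first (add 7), so sub: -(x - 4) = 10.
Step 4. [-(x - 4) = 10] LHS negated; negate both sides. So neg: x - 4 = -10.
Step 5. [x - 4 = -10] 4 comes off first (add 4), so sub: x = -6.

Answer: x ∈ {-6}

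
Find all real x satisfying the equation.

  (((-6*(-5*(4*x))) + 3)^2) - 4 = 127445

Step 1. [(((-6*(-5*(4*x))) + 3)^2) - 4 = 127445] the outer -4 inverts by adding 4 ⇒ sub: ((-6*(-5*(4*x))) + 3)^2 = 127449.
Step 2. [((-6*(-5*(4*x))) + 3)^2 = 127449] 127449 ≥ 0, LHS is (·)² — take ±√ ⇒ sqrt: (-6*(-5*(4*x))) + 3 = 357 or -357.
Step 3. [(-6*(-5*(4*x))) + 3 = 357 or -357] 3 comes off first (subtract 3). So sub: -6*(-5*(4*x)) = 354 or -360.
Step 4. [-6*(-5*(4*x)) = 354 or -360] leading coefficient -6: divide by -6. So div: -5*(4*x) = -59 or 60.
Step 5. [-5*(4*x) = -59 or 60] divide by the outer -5. So div: 4*x = 59/5 or -12.
Step 6. [4*x = 59/5 or -12] 4 out front; divide by 4. So div: x = 59/20 or -3.

Answer: x ∈ {-3, 59/20}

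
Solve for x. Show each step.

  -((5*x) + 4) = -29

Step 1. [-((5*x) + 4) = -29] LHS negated; negate both sides, so neg: (5*x) + 4 = 29.
Step 2. [(5*x) + 4 = 29] subtract 4: x sits inside (… + 4). So sub: 5*x = 25.
Step 3. [5*x = 25] 5·(inner) — divide through by 5, so div: x = 5.

Answer: x ∈ {5}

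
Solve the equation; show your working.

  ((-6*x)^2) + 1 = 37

Step 1. [((-6*x)^2) + 1 = 37] 1 comes off first (subtract 1). So sub: (-6*x)^2 = 36.
Step 2. [(-6*x)^2 = 36] LHS squared, RHS 36 ≥ 0: apply √ (±), so sqrt: -6*x = 6 or -6.
Step 3. [-6*x = 6 or -6] LHS = -6·(…); ÷-6 both sides ⇒ div: x = -1 or 1.

Answer: x ∈ {-1, 1}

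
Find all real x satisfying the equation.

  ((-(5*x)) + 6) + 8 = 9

Step 1. [((-(5*x)) + 6) + 8 = 9] peel the +8: subtract 8 from each side, so sub: (-(5*x)) + 6 = 1.
Step 2. [(-(5*x)) + 6 = 1] subtract 6: x sits inside (… + 6), so sub: -(5*x) = -5.
Step 3. [-(5*x) = -5] leading − — multiply by −1. So neg: 5*x = 5.
Step 4. [5*x = 5] divide by the outer 5. So div: x = 1.

Answer: x ∈ {1}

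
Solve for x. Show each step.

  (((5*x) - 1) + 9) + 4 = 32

Step 1. [(((5*x) - 1) + 9) + 4 = 32] +4 is outermost — subtract 4 both sides. So sub: ((5*x) - 1) + 9 = 28.
Step 2. [((5*x) - 1) + 9 = 28] +9 is outermost — subtract 9 both sides ⇒ sub: (5*x) - 1 = 19.
Step 3. [(5*x) - 1 = 19] add 1: x sits inside (… - 1) ⇒ sub: 5*x = 20.
Step 4. [5*x = 20] LHS = 5·(…); ÷5 both sides. So div: x = 4.

Answer: x ∈ {4}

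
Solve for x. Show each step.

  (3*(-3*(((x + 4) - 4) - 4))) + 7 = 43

Step 1. [(3*(-3*(((x + 4) - 4) - 4))) + 7 = 43] subtract 7: x sits inside (… + 7). So sub: 3*(-3*(((x + 4) - 4) - 4)) = 36.
Step 2. [3*(-3*(((x + 4) - 4) - 4)) = 36] LHS = 3·(…); ÷3 both sides. So div: -3*(((x + 4) - 4) - 4) = 12.
Step 3. [-3*(((x + 4) - 4) - 4) = 12] -3·(inner) — divide through by -3 ⇒ div: ((x + 4) - 4) - 4 = -4.
Step 4. [((x + 4) - 4) - 4 = -4] 4 comes off first (add 4) ⇒ sub: (x + 4) - 4 = 0.
Step 5. [(x + 4) - 4 = 0] peel the -4: add 4 from each side ⇒ sub: x + 4 = 4.
Step 6. [x + 4 = 4] 4 comes off first (subtract 4). So sub: x = 0.

Answer: x ∈ {0}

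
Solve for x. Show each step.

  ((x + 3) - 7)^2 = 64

Step 1. [((x + 3) - 7)^2 = 64] LHS squared, RHS 64 ≥ 0: apply √ (±), so sqrt: (x + 3) - 7 = 8 or -8.
Step 2. [(x + 3) - 7 = 8 or -8] -7 is outermost — add 7 both sides ⇒ sub: x + 3 = 15 or -1.
Step 3. [x + 3 = 15 or -1] peel the +3: subtract 3 from each side ⇒ sub: x = 12 or -4.

Answer: x ∈ {-4, 12}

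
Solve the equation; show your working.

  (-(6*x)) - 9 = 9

Step 1. [(-(6*x)) - 9 = 9] -9 is outermost — add 9 both sides. So sub: -(6*x) = 18.
Step 2. [-(6*x) = 18] leading − — multiply by −1. So neg: 6*x = -18.
Step 3. [6*x = -18] LHS = 6·(…); ÷6 both sides. So div: x = -3.

Answer: x ∈ {-3}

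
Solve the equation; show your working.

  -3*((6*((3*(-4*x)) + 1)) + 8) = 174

Step 1. [-3*((6*((3*(-4*x)) + 1)) + 8) = 174] divide by the outer -3. So div: (6*((3*(-4*x)) + 1)) + 8 = -58.
Step 2. [(6*((3*(-4*x)) + 1)) + 8 = -58] peel the +8: subtract 8 from each side. So sub: 6*((3*(-4*x)) + 1) = -66.
Step 3. [6*((3*(-4*x)) + 1) = -66] 6·(inner) — divide through by 6. So div: (3*(-4*x)) + 1 = -11.
Step 4. [(3*(-4*x)) + 1 = -11] peel the +1: subtract 1 from each side ⇒ sub: 3*(-4*x) = -12.
Step 5. [3*(-4*x) = -12] 3·(inner) — divide through by 3, so div: -4*x = -4.
Step 6. [-4*x = -4] LHS = -4·(…); ÷-4 both sides, so div: x = 1.

Answer: x ∈ {1}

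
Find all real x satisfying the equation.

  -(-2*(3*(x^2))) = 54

Step 1. [-(-2*(3*(x^2))) = 54] LHS negated; negate both sides. So neg: -2*(3*(x^2)) = -54.
Step 2. [-2*(3*(x^2)) = -54] -2·(inner) — divide through by -2 ⇒ div: 3*(x^2) = 27.
Step 3. [3*(x^2) = 27] leading coefficient 3: divide by 3, so div: x^2 = 9.
Step 4. [x^2 = 9] LHS squared, RHS 9 ≥ 0: apply √ (±). So sqrt: x = 3 or -3.

Answer: x ∈ {-3, 3}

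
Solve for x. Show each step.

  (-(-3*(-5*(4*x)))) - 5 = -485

Step 1. [(-(-3*(-5*(4*x)))) - 5 = -485] 5 comes off first (add 5) ⇒ sub: -(-3*(-5*(4*x))) = -480.
Step 2. [-(-3*(-5*(4*x))) = -480] flip signs both sides. So neg: -3*(-5*(4*x)) = 480.
Step 3. [-3*(-5*(4*x)) = 480] divide by the outer -3. So div: -5*(4*x) = -160.
Step 4. [-5*(4*x) = -160] divide by the outer -5, so div: 4*x = 32.
Step 5. [4*x = 32] divide by the outer 4. So div: x = 8.

Answer: x ∈ {8}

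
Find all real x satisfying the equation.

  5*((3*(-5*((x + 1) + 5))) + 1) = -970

Step 1. [5*((3*(-5*((x + 1) + 5))) + 1) = -970] 5 out front; divide by 5 ⇒ div: (3*(-5*((x + 1) + 5))) + 1 = -194.
Step 2. [(3*(-5*((x + 1) + 5))) + 1 = -194] +1 is outermost — subtract 1 both sides, so sub: 3*(-5*((x + 1) + 5)) = -195.
Step 3. [3*(-5*((x + 1) + 5)) = -195] divide by the outer 3, so div: -5*((x + 1) + 5) = -65.
Step 4. [-5*((x + 1) + 5) = -65] -5·(inner) — divide through by -5. So div: (x + 1) + 5 = 13.
Step 5. [(x + 1) + 5 = 13] 5 comes off first (subtract 5). So sub: x + 1 = 8.
Step 6. [x + 1 = 8] 1 comes off first (subtract 1). So sub: x = 7.

Answer: x ∈ {7}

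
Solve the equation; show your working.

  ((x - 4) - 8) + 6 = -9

Step 1. [((x - 4) - 8) + 6 = -9] +6 is outermost — subtract 6 both sides, so sub: (x - 4) - 8 = -15.
Step 2. [(x - 4) - 8 = -15] add 8: x sits inside (… - 8) ⇒ sub: x - 4 = -7.
Step 3. [x - 4 = -7] add 4: x sits inside (… - 4). So sub: x = -3.

Answer: x ∈ {-3}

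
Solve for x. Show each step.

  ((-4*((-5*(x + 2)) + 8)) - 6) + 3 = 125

Step 1. [((-4*((-5*(x + 2)) + 8)) - 6) + 3 = 125] +3 is outermost — subtract 3 both sides. So sub: (-4*((-5*(x + 2)) + 8)) - 6 = 122.
Step 2. [(-4*((-5*(x + 2)) + 8)) - 6 = 122] 6 comes off first (add 6). So sub: -4*((-5*(x + 2)) + 8) = 128.
Step 3. [-4*((-5*(x + 2)) + 8) = 128] -4·(inner) — divide through by -4, so div: (-5*(x + 2)) + 8 = -32.
Step 4. [(-5*(x + 2)) + 8 = -32] the outer +8 inverts by subtracting 8. So sub: -5*(x + 2) = -40.
Step 5. [-5*(x + 2) = -40] leading coefficient -5: divide by -5, so div: x + 2 = 8.
Step 6. [x + 2 = 8] +2 is outermost — subtract 2 both sides, so sub: x = 6.

Answer: x ∈ {6}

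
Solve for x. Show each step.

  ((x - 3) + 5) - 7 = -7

Step 1. [((x - 3) + 5) - 7 = -7] peel the -7: add 7 from each side ⇒ sub: (x - 3) + 5 = 0.
Step 2. [(x - 3) + 5 = 0] subtract 5: x sits inside (… + 5), so sub: x - 3 = -5.
Step 3. [x - 3 = -5] -3 is outermost — add 3 both sides ⇒ sub: x = -2.

Answer: x ∈ {-2}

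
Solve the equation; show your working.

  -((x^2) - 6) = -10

Step 1. [-((x^2) - 6) = -10] flip signs both sides. So neg: (x^2) - 6 = 10.
Step 2. [(x^2) - 6 = 10] 6 comes off first (add 6), so sub: x^2 = 16.
Step 3. [x^2 = 16] √ both sides: 16 ≥ 0 gives two branches ⇒ sqrt: x = 4 or -4.

Answer: x ∈ {-4, 4}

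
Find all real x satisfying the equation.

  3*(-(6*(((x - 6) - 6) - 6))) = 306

Step 1. [3*(-(6*(((x - 6) - 6) - 6))) = 306] LHS = 3·(…); ÷3 both sides ⇒ div: -(6*(((x - 6) - 6) - 6)) = 102.
Step 2. [-(6*(((x - 6) - 6) - 6)) = 102] LHS negated; negate both sides ⇒ neg: 6*(((x - 6) - 6) - 6) = -102.
Step 3. [6*(((x - 6) - 6) - 6) = -102] 6 out front; divide by 6, so div: ((x - 6) - 6) - 6 = -17.
Step 4. [((x - 6) - 6) - 6 = -17] the outer -6 inverts by adding 6, so sub: (x - 6) - 6 = -11.
Step 5. [(x - 6) - 6 = -11] add 6: x sits inside (… - 6) ⇒ sub: x - 6 = -5.
Step 6. [x - 6 = -5] peel the -6: add 6 from each side ⇒ sub: x = 1.

Answer: x ∈ {1}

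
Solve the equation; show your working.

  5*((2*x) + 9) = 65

Step 1. [5*((2*x) + 9) = 65] 5·(inner) — divide through by 5 ⇒ div: (2*x) + 9 = 13.
Step 2. [(2*x) + 9 = 13] subtract 9: x sits inside (… + 9), so sub: 2*x = 4.
Step 3. [2*x = 4] 2·(inner) — divide through by 2 ⇒ div: x = 2.

Answer: x ∈ {2}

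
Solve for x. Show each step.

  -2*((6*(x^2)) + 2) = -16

Step 1. [-2*((6*(x^2)) + 2) = -16] -2 out front; divide by -2 ⇒ div: (6*(x^2)) + 2 = 8.
Step 2. [(6*(x^2)) + 2 = 8] the outer +2 inverts by subtracting 2 ⇒ sub: 6*(x^2) = 6.
Step 3. [6*(x^2) = 6] divide by the outer 6. So div: x^2 = 1.
Step 4. [x^2 = 1] √ both sides: 1 ≥ 0 gives two branches, so sqrt: x = 1 or -1.

Answer: x ∈ {-1, 1}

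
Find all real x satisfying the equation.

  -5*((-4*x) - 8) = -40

Step 1. [-5*((-4*x) - 8) = -40] -5·(inner) — divide through by -5, so div: (-4*x) - 8 = 8.
Step 2. [(-4*x) - 8 = 8] the outer -8 inverts by adding 8. So sub: -4*x = 16.
Step 3. [-4*x = 16] leading coefficient -4: divide by -4 ⇒ div: x = -4.

Answer: x ∈ {-4}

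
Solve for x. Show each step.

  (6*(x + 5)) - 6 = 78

Step 1. [(6*(x + 5)) - 6 = 78] 6 | LHS and 6 | 78: pull 6 out, so factor: (x + 5) - 1 = 13.
Step 2. [(x + 5) - 1 = 13] peel the -1: add 1 from each side, so sub: x + 5 = 14.
Step 3. [x + 5 = 14] subtract 5: x sits inside (… + 5) ⇒ sub: x = 9.

Answer: x ∈ {9}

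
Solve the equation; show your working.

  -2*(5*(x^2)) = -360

Step 1. [-2*(5*(x^2)) = -360] divide by the outer -2, so div: 5*(x^2) = 180.
Step 2. [5*(x^2) = 180] LHS = 5·(…); ÷5 both sides ⇒ div: x^2 = 36.
Step 3. [x^2 = 36] 36 ≥ 0, LHS is (·)² — take ±√ ⇒ sqrt: x = 6 or -6.

Answer: x ∈ {-6, 6}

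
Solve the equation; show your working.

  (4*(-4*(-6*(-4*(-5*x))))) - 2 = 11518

Step 1. [(4*(-4*(-6*(-4*(-5*x))))) - 2 = 11518] 2 comes off first (add 2). So sub: 4*(-4*(-6*(-4*(-5*x)))) = 11520.
Step 2. [4*(-4*(-6*(-4*(-5*x)))) = 11520] 4 out front; divide by 4 ⇒ div: -4*(-6*(-4*(-5*x))) = 2880.
Step 3. [-4*(-6*(-4*(-5*x))) = 2880] -4 out front; divide by -4 ⇒ div: -6*(-4*(-5*x)) = -720.
Step 4. [-6*(-4*(-5*x)) = -720] LHS = -6·(…); ÷-6 both sides, so div: -4*(-5*x) = 120.
Step 5. [-4*(-5*x) = 120] LHS = -4·(…); ÷-4 both sides, so div: -5*x = -30.
Step 6. [-5*x = -30] -5 out front; divide by -5, so div: x = 6.

Answer: x ∈ {6}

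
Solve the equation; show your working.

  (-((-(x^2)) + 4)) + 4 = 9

Step 1. [(-((-(x^2)) + 4)) + 4 = 9] 4 comes off first (subtract 4) ⇒ sub: -((-(x^2)) + 4) = 5.
Step 2. [-((-(x^2)) + 4) = 5] leading − — multiply by −1, so neg: (-(x^2)) + 4 = -5.
Step 3. [(-(x^2)) + 4 = -5] peel the +4: subtract 4 from each side. So sub: -(x^2) = -9.
Step 4. [-(x^2) = -9] flip signs both sides, so neg: x^2 = 9.
Step 5. [x^2 = 9] LHS squared, RHS 9 ≥ 0: apply √ (±), so sqrt: x = 3 or -3.

Answer: x ∈ {-3, 3}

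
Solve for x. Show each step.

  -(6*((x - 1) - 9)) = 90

Step 1. [-(6*((x - 1) - 9)) = 90] LHS negated; negate both sides, so neg: 6*((x - 1) - 9) = -90.
Step 2. [6*((x - 1) - 9) = -90] 6 out front; divide by 6. So div: (x - 1) - 9 = -15.
Step 3. [(x - 1) - 9 = -15] peel the -9: add 9 from each side ⇒ sub: x - 1 = -6.
Step 4. [x - 1 = -6] the outer -1 inverts by adding 1, so sub: x = -5.

Answer: x ∈ {-5}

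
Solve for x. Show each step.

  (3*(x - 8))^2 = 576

Step 1. [(3*(x - 8))^2 = 576] √ both sides: 576 ≥ 0 gives two branches. So sqrt: 3*(x - 8) = 24 or -24.
Step 2. [3*(x - 8) = 24 or -24] LHS = 3·(…); ÷3 both sides ⇒ div: x - 8 = 8 or -8.
Step 3. [x - 8 = 8 or -8] the outer -8 inverts by adding 8. So sub: x = 16 or 0.

Answer: x ∈ {0, 16}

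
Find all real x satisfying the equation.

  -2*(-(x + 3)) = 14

Step 1. [-2*(-(x + 3)) = 14] LHS = -2·(…); ÷-2 both sides, so div: -(x + 3) = -7.
Step 2. [-(x + 3) = -7] flip signs both sides ⇒ neg: x + 3 = 7.
Step 3. [x + 3 = 7] +3 is outermost — subtract 3 both sides ⇒ sub: x = 4.

Answer: x ∈ {4}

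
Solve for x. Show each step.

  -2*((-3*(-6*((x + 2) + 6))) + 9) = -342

Step 1. [-2*((-3*(-6*((x + 2) + 6))) + 9) = -342] -2·(inner) — divide through by -2. So div: (-3*(-6*((x + 2) + 6))) + 9 = 171.
Step 2. [(-3*(-6*((x + 2) + 6))) + 9 = 171] +9 is outermost — subtract 9 both sides. So sub: -3*(-6*((x + 2) + 6)) = 162.
Step 3. [-3*(-6*((x + 2) + 6)) = 162] LHS = -3·(…); ÷-3 both sides ⇒ div: -6*((x + 2) + 6) = -54.
Step 4. [-6*((x + 2) + 6) = -54] leading coefficient -6: divide by -6, so div: (x + 2) + 6 = 9.
Step 5. [(x + 2) + 6 = 9] 6 comes off first (subtract 6), so sub: x + 2 = 3.
Step 6. [x + 2 = 3] the outer +2 inverts by subtracting 2, so sub: x = 1.

Answer: x ∈ {1}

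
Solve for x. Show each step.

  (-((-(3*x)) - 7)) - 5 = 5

Step 1. [(-((-(3*x)) - 7)) - 5 = 5] add 5: x sits inside (… - 5), so sub: -((-(3*x)) - 7) = 10.
Step 2. [-((-(3*x)) - 7) = 10] LHS negated; negate both sides. So neg: (-(3*x)) - 7 = -10.
Step 3. [(-(3*x)) - 7 = -10] 7 comes off first (add 7), so sub: -(3*x) = -3.
Step 4. [-(3*x) = -3] flip signs both sides ⇒ neg: 3*x = 3.
Step 5. [3*x = 3] leading coefficient 3: divide by 3 ⇒ div: x = 1.

Answer: x ∈ {1}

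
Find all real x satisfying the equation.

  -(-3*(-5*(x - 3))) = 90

Step 1. [-(-3*(-5*(x - 3))) = 90] LHS negated; negate both sides, so neg: -3*(-5*(x - 3)) = -90.
Step 2. [-3*(-5*(x - 3)) = -90] divide by the outer -3. So div: -5*(x - 3) = 30.
Step 3. [-5*(x - 3) = 30] divide by the outer -5, so div: x - 3 = -6.
Step 4. [x - 3 = -6] peel the -3: add 3 from each side, so sub: x = -3.

Answer: x ∈ {-3}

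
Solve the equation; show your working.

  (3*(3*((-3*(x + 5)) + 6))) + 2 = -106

Step 1. [(3*(3*((-3*(x + 5)) + 6))) + 2 = -106] +2 is outermost — subtract 2 both sides. So sub: 3*(3*((-3*(x + 5)) + 6)) = -108.
Step 2. [3*(3*((-3*(x + 5)) + 6)) = -108] leading coefficient 3: divide by 3 ⇒ div: 3*((-3*(x + 5)) + 6) = -36.
Step 3. [3*((-3*(x + 5)) + 6) = -36] LHS = 3·(…); ÷3 both sides, so div: (-3*(x + 5)) + 6 = -12.
Step 4. [(-3*(x + 5)) + 6 = -12] -3 | LHS and -3 | -12: pull -3 out. So factor: (x + 5) - 2 = 4.
Step 5. [(x + 5) - 2 = 4] the outer -2 inverts by adding 2. So sub: x + 5 = 6.
Step 6. [x + 5 = 6] the outer +5 inverts by subtracting 5. So sub: x = 1.

Answer: x ∈ {1}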